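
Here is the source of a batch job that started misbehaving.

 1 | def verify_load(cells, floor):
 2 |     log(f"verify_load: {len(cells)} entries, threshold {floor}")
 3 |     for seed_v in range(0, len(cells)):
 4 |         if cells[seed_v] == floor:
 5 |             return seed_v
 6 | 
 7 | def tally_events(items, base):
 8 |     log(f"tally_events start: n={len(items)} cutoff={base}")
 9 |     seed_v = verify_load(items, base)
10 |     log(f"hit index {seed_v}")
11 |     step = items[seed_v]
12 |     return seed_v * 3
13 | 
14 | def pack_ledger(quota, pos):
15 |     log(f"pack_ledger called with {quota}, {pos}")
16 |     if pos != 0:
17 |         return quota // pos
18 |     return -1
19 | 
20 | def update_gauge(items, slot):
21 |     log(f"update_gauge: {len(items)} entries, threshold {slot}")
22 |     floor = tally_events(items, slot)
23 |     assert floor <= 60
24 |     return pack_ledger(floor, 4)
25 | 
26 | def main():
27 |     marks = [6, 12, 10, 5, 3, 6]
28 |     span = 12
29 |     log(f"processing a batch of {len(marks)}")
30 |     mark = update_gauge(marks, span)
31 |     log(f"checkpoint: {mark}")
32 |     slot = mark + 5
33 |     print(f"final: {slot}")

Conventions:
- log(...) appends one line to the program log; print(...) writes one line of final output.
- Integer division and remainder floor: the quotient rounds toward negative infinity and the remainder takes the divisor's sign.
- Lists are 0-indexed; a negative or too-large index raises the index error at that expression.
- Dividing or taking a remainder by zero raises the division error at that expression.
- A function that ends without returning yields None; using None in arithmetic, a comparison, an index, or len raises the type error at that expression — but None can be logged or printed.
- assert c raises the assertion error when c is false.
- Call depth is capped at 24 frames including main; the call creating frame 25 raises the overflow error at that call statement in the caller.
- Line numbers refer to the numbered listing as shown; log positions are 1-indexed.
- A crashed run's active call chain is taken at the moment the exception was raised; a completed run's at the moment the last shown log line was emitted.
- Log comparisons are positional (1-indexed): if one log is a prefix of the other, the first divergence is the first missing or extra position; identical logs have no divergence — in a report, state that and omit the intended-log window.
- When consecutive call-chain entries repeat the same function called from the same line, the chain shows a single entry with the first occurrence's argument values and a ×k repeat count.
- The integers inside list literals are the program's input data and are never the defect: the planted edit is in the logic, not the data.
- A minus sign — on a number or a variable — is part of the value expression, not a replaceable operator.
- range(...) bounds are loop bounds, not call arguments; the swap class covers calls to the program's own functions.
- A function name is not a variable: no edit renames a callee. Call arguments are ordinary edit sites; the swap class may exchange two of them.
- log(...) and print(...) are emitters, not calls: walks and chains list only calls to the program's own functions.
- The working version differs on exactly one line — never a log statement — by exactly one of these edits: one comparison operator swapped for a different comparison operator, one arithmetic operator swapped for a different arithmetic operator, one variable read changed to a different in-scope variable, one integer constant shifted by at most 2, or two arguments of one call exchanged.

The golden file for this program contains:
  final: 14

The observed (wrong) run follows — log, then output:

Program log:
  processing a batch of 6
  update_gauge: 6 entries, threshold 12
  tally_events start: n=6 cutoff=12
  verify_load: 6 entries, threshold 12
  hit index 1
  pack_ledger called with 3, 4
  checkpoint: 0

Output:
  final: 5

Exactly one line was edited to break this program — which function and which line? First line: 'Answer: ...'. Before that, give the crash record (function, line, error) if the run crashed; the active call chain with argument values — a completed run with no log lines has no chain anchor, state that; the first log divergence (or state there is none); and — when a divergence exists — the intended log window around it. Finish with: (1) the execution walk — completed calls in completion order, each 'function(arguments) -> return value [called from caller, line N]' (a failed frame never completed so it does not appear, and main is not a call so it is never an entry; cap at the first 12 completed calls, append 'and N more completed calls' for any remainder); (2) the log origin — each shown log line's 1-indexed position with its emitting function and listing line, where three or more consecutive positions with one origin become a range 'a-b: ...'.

Answer: the defect is in tally_events at line 12.
Core observation: The log first diverges at position 6: the faulty run prints 'pack_ledger called with 3, 4' where the working version prints 'pack_ledger called with 36, 4'.
Call chain: main.
First divergence: position 6 — shown 'pack_ledger called with 3, 4', intended 'pack_ledger called with 36, 4'.
Intended log window:
  4: verify_load: 6 entries, threshold 12
  5: hit index 1
  6: pack_ledger called with 36, 4
  7: checkpoint: 9
Execution walk:
  verify_load([6, 12, 10, 5, 3, 6], 12) -> 1  [called from tally_events, line 9]
  tally_events([6, 12, 10, 5, 3, 6], 12) -> 3  [called from update_gauge, line 22]
  pack_ledger(3, 4) -> 0  [called from update_gauge, line 24]
  update_gauge([6, 12, 10, 5, 3, 6], 12) -> 0  [called from main, line 30]
Origin of each log line:
  1 — main, line 29
  2 — update_gauge, line 21
  3 — tally_events, line 8
  4 — verify_load, line 2
  5 — tally_events, line 10
  6 — pack_ledger, line 15
  7 — main, line 31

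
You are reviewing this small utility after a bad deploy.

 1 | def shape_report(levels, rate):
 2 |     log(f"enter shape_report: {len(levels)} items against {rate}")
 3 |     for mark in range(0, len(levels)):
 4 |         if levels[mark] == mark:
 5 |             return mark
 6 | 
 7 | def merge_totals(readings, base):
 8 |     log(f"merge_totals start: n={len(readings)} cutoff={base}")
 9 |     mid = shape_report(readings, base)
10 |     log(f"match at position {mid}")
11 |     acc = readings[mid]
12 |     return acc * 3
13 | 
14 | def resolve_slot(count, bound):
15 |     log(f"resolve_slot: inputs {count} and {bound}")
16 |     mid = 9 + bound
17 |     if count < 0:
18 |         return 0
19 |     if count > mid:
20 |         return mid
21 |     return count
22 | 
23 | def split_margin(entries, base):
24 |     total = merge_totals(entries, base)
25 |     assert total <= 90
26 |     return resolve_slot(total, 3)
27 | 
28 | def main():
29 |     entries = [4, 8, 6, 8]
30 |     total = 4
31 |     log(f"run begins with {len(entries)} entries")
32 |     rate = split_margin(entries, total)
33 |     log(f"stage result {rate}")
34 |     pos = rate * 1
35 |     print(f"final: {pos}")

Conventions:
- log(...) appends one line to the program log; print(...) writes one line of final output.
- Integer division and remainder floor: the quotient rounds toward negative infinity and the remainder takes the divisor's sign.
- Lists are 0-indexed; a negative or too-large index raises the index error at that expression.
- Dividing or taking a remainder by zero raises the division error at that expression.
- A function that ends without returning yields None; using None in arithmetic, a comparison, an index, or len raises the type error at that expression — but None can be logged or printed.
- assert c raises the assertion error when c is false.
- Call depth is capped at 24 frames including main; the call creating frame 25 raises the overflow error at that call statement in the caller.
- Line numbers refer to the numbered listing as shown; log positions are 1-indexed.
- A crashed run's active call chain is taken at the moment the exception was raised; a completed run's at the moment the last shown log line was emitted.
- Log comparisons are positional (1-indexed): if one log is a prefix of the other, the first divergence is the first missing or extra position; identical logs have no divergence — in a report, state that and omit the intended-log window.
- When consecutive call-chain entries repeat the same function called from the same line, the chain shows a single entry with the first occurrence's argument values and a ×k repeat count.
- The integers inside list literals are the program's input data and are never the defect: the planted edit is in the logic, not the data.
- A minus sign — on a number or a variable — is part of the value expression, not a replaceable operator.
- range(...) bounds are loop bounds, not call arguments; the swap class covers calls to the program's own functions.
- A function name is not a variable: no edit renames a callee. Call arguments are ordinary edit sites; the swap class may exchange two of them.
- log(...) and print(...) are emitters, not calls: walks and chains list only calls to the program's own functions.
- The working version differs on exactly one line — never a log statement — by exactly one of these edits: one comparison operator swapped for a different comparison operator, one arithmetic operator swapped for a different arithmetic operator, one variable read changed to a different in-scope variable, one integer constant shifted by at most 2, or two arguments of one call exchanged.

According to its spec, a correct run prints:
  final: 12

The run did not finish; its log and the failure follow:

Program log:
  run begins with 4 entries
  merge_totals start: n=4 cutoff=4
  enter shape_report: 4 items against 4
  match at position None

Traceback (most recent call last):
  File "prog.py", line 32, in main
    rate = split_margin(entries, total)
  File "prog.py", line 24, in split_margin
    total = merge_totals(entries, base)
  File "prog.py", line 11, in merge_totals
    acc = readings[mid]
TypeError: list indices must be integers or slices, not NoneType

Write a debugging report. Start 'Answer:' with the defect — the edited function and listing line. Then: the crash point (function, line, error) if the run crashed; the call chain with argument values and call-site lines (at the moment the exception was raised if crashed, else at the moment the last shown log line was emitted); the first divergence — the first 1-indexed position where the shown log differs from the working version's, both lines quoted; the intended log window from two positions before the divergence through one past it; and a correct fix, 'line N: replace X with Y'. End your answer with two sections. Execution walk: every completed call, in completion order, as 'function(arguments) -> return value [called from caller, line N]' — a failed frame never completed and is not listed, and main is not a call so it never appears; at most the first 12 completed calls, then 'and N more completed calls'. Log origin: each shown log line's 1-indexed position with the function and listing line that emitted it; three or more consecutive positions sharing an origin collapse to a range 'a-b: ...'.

Answer: the defect is in shape_report at line 4.
Key fact: Position 4 is the first bad log line: 'match at position None' should read 'match at position 0'.
Crash: merge_totals, line 11, TypeError.
Call chain: main -> split_margin([4, 8, 6, 8], 4) (called at line 32) -> merge_totals([4, 8, 6, 8], 4) (called at line 24).
First divergence: at position 4 the run shows 'match at position None' where the working version logs 'match at position 0'.
Intended log window:
  2: merge_totals start: n=4 cutoff=4
  3: enter shape_report: 4 items against 4
  4: match at position 0
  5: resolve_slot: inputs 12 and 3
Execution walk:
  shape_report([4, 8, 6, 8], 4) -> None  [called from merge_totals, line 9]
Origin of each log line:
  1: logged in main at line 31
  2: logged in merge_totals at line 8
  3: logged in shape_report at line 2
  4: logged in merge_totals at line 10
A correct fix: line 4: replace `levels[mark] == mark` with `levels[mark] == rate`.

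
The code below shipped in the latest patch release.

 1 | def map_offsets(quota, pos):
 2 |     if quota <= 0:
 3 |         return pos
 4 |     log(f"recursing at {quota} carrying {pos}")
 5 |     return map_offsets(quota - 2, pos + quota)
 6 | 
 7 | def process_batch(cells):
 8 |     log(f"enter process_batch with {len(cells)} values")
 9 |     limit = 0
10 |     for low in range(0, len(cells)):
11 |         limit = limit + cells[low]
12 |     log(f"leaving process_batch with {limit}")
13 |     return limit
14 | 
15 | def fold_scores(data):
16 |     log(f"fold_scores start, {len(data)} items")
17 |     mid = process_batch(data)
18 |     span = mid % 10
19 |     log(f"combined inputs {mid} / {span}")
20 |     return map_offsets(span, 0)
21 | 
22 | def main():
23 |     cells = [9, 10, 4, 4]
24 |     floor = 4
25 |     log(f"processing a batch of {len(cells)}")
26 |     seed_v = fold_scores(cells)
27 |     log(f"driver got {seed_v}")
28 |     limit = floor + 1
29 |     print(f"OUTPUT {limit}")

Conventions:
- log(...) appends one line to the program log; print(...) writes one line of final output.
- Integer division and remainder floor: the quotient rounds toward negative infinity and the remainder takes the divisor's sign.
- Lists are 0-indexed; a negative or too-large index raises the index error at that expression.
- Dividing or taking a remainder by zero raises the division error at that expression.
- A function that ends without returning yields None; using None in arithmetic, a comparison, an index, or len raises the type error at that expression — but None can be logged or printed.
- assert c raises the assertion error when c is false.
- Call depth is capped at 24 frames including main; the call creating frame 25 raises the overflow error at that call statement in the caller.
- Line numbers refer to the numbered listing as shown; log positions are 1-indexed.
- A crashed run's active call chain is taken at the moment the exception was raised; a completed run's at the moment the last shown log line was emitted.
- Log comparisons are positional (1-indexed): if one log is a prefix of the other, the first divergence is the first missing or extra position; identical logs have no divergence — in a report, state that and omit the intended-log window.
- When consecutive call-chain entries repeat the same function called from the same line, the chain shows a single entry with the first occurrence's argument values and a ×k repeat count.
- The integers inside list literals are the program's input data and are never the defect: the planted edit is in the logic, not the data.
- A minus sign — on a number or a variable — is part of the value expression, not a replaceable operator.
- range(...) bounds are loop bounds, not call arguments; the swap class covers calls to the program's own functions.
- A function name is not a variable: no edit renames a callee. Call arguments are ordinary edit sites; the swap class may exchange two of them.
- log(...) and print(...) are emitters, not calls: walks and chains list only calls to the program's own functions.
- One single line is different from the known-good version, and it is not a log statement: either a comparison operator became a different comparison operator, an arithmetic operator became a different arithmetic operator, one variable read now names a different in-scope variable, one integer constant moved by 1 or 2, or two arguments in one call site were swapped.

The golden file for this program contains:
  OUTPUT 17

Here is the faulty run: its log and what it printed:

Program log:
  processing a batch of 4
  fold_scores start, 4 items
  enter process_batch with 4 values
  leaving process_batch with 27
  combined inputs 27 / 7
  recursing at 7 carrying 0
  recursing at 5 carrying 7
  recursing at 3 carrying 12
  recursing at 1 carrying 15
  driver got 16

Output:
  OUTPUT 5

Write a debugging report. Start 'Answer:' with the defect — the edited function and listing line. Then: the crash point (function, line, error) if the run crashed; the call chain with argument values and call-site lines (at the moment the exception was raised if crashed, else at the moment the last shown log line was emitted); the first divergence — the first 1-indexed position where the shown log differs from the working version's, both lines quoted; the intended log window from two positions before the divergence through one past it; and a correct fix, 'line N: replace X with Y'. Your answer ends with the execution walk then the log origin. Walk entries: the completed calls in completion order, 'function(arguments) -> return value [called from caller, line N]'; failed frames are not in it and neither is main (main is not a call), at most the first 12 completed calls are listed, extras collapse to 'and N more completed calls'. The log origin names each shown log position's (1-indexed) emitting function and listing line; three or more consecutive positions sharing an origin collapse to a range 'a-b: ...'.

Answer: the defect is in main at line 28.
Core observation: Every logged value matches the working version; the printed result is what differs.
Call chain: main.
First divergence: none (the log streams are identical).
Execution walk:
  process_batch([9, 10, 4, 4]) -> 27  [called from fold_scores, line 17]
  map_offsets(-1, 16) -> 16  [called from map_offsets, line 5]
  map_offsets(1, 15) -> 16  [called from map_offsets, line 5]
  map_offsets(3, 12) -> 16  [called from map_offsets, line 5]
  map_offsets(5, 7) -> 16  [called from map_offsets, line 5]
  map_offsets(7, 0) -> 16  [called from fold_scores, line 20]
  fold_scores([9, 10, 4, 4]) -> 16  [called from main, line 26]
Log line origins:
  1: from main, line 25
  2: from fold_scores, line 16
  3: from process_batch, line 8
  4: from process_batch, line 12
  5: from fold_scores, line 19
  6-9: from map_offsets, line 4
  10: from main, line 27
A correct fix: line 28: replace `floor` with `seed_v`.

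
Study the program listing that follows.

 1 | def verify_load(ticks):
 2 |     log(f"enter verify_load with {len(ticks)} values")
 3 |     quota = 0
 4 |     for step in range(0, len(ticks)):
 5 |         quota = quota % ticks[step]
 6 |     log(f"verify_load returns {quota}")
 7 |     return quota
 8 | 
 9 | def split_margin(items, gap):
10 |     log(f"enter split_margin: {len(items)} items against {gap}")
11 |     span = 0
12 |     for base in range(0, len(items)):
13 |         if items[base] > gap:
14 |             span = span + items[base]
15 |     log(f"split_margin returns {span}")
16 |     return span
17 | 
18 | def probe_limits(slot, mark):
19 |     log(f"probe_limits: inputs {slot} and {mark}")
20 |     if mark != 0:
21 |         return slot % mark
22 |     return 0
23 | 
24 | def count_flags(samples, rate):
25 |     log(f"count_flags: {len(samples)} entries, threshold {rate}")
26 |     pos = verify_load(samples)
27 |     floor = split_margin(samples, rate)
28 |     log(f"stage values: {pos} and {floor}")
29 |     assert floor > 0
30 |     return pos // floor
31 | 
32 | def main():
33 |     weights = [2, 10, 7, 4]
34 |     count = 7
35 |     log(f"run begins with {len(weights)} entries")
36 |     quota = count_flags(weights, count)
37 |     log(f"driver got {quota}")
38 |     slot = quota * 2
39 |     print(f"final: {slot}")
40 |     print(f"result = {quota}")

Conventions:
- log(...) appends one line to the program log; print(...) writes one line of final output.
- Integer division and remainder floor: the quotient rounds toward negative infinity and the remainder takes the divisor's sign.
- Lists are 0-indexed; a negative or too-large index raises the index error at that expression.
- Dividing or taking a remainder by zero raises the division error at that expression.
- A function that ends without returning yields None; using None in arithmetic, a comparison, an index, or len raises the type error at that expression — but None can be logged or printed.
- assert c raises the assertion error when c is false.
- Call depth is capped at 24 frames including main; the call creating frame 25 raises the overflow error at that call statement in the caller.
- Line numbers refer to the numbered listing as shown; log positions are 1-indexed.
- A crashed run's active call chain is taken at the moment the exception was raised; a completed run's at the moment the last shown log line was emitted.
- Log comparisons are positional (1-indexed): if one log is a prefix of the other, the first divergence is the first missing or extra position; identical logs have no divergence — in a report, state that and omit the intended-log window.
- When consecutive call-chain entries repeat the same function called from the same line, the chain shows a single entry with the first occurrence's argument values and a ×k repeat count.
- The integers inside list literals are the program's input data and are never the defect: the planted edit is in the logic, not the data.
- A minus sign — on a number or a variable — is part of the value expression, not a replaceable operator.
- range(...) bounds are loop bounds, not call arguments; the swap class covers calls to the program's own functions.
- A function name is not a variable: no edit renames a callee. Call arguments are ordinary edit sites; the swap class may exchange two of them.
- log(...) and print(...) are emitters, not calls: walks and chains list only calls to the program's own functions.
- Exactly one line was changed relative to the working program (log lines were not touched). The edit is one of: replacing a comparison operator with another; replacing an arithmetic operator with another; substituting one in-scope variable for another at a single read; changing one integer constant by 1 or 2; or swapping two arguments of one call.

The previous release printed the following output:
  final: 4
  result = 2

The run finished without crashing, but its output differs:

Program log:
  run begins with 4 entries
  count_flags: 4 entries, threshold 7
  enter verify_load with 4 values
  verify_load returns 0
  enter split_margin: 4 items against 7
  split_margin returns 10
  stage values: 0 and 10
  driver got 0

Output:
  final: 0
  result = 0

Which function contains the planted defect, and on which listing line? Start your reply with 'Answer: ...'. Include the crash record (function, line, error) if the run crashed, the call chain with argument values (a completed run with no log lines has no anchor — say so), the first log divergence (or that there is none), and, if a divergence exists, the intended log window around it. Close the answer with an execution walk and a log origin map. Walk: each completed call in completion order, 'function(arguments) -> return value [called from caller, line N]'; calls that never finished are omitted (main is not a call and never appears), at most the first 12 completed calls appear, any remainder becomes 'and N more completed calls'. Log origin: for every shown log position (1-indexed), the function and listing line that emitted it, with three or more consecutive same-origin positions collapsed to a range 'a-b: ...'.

Answer: the defect is in verify_load at line 5.
The tell: The earliest visible damage is log position 4 — 'verify_load returns 0' rather than the intended 'verify_load returns 23'.
Call chain: main.
First divergence: at position 4 the run shows 'verify_load returns 0' where the working version logs 'verify_load returns 23'.
Intended log window:
  2: count_flags: 4 entries, threshold 7
  3: enter verify_load with 4 values
  4: verify_load returns 23
  5: enter split_margin: 4 items against 7
Execution walk:
  verify_load([2, 10, 7, 4]) -> 0  [called from count_flags, line 26]
  split_margin([2, 10, 7, 4], 7) -> 10  [called from count_flags, line 27]
  count_flags([2, 10, 7, 4], 7) -> 0  [called from main, line 36]
Log line origins:
  1: logged in main at line 35
  2: logged in count_flags at line 25
  3: logged in verify_load at line 2
  4: logged in verify_load at line 6
  5: logged in split_margin at line 10
  6: logged in split_margin at line 15
  7: logged in count_flags at line 28
  8: logged in main at line 37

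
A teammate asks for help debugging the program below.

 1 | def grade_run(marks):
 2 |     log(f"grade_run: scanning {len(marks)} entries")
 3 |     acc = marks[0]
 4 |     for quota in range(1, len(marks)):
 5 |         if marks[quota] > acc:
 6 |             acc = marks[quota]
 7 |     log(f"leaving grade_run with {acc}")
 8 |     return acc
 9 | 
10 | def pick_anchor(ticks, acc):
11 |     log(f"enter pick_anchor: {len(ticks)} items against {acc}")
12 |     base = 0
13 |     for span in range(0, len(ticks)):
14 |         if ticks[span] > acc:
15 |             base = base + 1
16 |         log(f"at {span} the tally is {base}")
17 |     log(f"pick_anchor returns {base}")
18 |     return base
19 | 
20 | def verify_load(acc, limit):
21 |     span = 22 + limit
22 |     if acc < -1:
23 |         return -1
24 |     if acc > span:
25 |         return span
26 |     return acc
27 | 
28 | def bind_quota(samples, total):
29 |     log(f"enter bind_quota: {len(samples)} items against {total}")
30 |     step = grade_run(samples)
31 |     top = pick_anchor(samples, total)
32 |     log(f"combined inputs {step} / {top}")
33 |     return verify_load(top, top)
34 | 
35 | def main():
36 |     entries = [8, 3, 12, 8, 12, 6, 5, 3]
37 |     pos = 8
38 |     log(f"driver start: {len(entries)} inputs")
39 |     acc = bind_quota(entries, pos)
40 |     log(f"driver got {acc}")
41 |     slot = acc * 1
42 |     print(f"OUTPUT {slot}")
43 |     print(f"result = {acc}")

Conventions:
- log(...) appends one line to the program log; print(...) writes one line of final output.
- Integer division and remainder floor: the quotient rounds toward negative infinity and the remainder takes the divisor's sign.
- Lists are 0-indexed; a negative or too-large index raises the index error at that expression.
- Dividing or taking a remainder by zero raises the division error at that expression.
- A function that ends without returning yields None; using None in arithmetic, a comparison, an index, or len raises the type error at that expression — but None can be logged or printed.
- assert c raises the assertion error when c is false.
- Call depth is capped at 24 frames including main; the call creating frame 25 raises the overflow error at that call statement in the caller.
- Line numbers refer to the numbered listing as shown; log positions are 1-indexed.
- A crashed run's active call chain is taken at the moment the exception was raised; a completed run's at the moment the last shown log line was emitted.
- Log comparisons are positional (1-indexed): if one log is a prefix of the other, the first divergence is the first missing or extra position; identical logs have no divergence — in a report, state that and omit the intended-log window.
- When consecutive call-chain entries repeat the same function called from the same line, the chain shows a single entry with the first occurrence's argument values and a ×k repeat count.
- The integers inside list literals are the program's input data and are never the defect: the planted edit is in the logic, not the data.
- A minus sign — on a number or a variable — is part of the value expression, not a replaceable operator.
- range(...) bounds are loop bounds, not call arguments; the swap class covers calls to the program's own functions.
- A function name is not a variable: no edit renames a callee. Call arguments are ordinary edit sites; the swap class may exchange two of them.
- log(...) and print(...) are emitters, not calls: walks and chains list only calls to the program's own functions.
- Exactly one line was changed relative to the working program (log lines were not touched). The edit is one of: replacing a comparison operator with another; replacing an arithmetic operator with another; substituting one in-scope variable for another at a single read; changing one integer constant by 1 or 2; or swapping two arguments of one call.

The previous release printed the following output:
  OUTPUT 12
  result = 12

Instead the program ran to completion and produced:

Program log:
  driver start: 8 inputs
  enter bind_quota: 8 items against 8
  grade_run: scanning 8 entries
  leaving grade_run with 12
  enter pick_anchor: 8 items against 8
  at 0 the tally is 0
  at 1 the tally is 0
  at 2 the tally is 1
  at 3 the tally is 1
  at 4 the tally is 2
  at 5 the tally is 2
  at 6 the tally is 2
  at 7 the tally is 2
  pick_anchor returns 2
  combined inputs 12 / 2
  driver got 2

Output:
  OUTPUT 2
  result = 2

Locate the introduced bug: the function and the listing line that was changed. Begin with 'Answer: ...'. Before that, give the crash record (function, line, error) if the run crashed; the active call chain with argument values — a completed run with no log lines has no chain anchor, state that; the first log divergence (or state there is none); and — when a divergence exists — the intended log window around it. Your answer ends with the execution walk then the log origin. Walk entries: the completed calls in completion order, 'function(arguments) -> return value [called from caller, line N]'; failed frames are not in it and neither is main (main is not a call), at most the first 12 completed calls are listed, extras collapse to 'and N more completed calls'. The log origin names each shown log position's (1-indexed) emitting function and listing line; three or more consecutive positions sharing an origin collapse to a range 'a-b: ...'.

Answer: the defect is in bind_quota at line 33.
Core observation: The log first diverges at position 16: the faulty run prints 'driver got 2' where the working version prints 'driver got 12'.
Call chain: main.
First divergence: at position 16 the run shows 'driver got 2' where the working version logs 'driver got 12'.
Intended log window:
  14: pick_anchor returns 2
  15: combined inputs 12 / 2
  16: driver got 12
Execution walk:
  grade_run([8, 3, 12, 8, 12, 6, 5, 3]) -> 12  [called from bind_quota, line 30]
  pick_anchor([8, 3, 12, 8, 12, 6, 5, 3], 8) -> 2  [called from bind_quota, line 31]
  verify_load(2, 2) -> 2  [called from bind_quota, line 33]
  bind_quota([8, 3, 12, 8, 12, 6, 5, 3], 8) -> 2  [called from main, line 39]
Log origins:
  1 — main, line 38
  2 — bind_quota, line 29
  3 — grade_run, line 2
  4 — grade_run, line 7
  5 — pick_anchor, line 11
  6-13 — pick_anchor, line 16
  14 — pick_anchor, line 17
  15 — bind_quota, line 32
  16 — main, line 40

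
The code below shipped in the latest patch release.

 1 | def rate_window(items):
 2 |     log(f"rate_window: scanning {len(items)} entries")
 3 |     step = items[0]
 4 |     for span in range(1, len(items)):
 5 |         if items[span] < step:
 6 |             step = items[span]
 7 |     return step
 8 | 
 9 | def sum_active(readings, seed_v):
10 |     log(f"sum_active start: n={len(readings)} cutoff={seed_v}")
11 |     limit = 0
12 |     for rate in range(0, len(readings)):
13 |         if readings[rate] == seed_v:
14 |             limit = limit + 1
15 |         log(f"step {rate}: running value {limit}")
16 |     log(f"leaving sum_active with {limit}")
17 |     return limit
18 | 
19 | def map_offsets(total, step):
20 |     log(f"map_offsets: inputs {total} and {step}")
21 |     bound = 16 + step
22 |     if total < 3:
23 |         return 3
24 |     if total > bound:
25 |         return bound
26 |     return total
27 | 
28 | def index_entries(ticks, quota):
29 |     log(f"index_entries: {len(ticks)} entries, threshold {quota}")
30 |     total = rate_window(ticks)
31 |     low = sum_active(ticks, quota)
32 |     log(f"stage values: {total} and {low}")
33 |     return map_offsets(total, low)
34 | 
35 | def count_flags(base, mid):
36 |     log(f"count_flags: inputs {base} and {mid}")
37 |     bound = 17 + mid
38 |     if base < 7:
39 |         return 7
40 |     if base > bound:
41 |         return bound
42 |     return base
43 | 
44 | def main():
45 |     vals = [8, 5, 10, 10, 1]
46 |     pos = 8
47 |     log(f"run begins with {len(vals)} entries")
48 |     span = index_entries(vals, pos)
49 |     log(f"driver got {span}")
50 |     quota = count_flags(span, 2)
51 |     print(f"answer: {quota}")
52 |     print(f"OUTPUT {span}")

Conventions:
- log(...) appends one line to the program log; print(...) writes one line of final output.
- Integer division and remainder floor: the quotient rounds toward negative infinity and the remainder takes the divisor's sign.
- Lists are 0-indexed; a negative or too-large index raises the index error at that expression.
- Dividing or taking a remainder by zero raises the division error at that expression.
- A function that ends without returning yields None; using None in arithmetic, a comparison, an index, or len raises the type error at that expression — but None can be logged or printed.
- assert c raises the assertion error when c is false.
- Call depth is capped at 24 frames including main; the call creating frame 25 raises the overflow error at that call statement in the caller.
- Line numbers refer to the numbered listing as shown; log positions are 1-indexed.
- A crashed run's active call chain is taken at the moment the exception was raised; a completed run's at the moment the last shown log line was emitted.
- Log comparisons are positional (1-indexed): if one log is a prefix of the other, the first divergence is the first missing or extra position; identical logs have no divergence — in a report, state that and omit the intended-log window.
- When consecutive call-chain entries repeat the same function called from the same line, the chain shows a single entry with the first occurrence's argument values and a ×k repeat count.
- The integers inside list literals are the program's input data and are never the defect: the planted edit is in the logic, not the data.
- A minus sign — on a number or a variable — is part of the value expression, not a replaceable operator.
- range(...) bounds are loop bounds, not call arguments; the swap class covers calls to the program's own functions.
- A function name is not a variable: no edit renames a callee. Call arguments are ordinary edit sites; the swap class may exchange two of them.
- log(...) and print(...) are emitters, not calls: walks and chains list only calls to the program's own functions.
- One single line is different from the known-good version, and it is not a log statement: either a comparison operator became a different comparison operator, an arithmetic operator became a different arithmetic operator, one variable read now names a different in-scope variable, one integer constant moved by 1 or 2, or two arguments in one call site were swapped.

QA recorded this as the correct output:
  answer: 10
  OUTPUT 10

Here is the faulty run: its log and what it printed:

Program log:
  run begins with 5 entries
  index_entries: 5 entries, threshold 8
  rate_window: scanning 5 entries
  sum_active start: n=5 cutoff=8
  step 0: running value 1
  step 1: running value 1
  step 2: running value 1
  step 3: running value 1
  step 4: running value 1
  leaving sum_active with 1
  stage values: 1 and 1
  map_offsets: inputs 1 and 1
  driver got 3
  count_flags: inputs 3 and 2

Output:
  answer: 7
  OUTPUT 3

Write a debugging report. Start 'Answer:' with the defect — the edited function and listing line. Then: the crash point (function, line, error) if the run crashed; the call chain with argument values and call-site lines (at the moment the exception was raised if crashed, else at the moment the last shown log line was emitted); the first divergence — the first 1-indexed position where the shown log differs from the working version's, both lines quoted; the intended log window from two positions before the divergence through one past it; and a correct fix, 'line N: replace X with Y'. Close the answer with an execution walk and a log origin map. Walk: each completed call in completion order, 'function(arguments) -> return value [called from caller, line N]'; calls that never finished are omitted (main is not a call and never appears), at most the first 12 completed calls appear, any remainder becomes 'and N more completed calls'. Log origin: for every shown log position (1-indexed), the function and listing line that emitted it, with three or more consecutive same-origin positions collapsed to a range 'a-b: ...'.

Answer: the defect is in rate_window at line 5.
Key observation: Position 11 is the first bad log line: 'stage values: 1 and 1' should read 'stage values: 10 and 1'.
Call chain: main -> count_flags(3, 2) (called at line 50).
First divergence: position 11 — shown 'stage values: 1 and 1', intended 'stage values: 10 and 1'.
Intended log window:
  9: step 4: running value 1
  10: leaving sum_active with 1
  11: stage values: 10 and 1
  12: map_offsets: inputs 10 and 1
Execution walk:
  rate_window([8, 5, 10, 10, 1]) -> 1  [called from index_entries, line 30]
  sum_active([8, 5, 10, 10, 1], 8) -> 1  [called from index_entries, line 31]
  map_offsets(1, 1) -> 3  [called from index_entries, line 33]
  index_entries([8, 5, 10, 10, 1], 8) -> 3  [called from main, line 48]
  count_flags(3, 2) -> 7  [called from main, line 50]
Origin of each log line:
  1 — main, line 47
  2 — index_entries, line 29
  3 — rate_window, line 2
  4 — sum_active, line 10
  5-9 — sum_active, line 15
  10 — sum_active, line 16
  11 — index_entries, line 32
  12 — map_offsets, line 20
  13 — main, line 49
  14 — count_flags, line 36
A correct fix: line 5: replace `<` with `>`.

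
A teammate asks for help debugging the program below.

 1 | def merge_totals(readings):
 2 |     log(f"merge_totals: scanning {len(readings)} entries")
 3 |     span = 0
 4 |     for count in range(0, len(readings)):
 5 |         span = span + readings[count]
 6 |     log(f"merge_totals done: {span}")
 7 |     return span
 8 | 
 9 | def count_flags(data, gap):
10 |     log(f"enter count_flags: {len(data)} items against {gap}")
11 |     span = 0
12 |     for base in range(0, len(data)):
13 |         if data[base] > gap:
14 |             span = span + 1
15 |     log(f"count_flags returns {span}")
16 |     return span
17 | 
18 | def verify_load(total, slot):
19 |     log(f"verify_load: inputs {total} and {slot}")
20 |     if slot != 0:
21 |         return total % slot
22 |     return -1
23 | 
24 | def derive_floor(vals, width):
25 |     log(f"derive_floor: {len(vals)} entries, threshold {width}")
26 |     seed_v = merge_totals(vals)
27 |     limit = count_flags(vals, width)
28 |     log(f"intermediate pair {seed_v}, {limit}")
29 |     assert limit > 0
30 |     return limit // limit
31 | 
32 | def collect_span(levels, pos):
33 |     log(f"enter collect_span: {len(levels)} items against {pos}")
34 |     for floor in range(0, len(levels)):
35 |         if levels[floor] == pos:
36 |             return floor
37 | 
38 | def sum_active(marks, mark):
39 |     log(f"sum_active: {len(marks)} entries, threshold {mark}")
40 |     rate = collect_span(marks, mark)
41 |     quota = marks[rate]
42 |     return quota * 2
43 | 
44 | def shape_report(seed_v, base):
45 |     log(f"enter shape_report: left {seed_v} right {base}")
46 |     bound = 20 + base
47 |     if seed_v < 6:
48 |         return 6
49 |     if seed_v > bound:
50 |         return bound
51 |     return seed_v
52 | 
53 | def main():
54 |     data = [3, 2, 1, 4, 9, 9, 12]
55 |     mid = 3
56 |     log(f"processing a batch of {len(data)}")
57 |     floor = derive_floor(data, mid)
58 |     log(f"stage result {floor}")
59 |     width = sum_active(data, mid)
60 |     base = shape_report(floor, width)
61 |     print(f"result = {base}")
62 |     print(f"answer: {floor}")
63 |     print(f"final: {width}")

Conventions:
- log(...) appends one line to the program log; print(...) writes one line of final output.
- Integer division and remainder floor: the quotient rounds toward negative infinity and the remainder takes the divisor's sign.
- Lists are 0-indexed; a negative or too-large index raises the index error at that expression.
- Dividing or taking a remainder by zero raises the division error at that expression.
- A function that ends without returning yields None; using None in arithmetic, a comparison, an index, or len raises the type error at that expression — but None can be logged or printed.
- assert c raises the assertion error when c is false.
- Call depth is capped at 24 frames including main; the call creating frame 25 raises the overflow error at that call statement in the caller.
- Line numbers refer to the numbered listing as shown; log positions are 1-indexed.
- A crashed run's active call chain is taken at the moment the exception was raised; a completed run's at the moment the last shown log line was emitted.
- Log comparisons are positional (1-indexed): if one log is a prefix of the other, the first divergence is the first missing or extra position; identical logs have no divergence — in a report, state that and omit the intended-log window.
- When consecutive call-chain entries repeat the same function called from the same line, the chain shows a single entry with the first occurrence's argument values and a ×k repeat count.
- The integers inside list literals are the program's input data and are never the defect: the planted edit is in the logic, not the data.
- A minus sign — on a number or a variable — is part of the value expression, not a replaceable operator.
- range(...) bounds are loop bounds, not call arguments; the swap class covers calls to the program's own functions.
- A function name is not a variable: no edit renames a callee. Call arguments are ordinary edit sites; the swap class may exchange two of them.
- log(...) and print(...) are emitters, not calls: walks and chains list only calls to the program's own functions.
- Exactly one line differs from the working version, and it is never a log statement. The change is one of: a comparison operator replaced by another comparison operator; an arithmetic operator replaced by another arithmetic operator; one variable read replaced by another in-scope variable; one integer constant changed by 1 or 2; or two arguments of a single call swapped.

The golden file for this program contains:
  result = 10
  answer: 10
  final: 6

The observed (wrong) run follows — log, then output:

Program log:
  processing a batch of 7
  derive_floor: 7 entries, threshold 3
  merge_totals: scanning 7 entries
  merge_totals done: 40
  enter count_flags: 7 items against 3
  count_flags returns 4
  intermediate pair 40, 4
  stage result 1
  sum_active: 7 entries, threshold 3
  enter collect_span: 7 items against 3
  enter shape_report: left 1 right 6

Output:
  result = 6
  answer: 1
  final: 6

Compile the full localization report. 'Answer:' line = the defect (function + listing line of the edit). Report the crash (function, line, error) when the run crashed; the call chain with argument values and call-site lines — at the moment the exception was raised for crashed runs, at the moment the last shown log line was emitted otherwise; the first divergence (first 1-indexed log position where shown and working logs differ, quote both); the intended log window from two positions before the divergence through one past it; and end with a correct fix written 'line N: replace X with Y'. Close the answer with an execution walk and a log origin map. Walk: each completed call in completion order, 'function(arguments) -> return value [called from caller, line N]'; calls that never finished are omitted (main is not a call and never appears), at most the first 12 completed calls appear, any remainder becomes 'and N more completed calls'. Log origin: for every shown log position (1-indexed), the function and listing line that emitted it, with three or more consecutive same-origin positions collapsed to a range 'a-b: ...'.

Answer: the defect is in derive_floor at line 30.
Key fact: At log position 8 the runs split — shown 'stage result 1', but the working version logs 'stage result 10'.
Call chain: main -> shape_report(1, 6) (called at line 60).
First divergence: position 8 — shown 'stage result 1', intended 'stage result 10'.
Intended log window:
  6: count_flags returns 4
  7: intermediate pair 40, 4
  8: stage result 10
  9: sum_active: 7 entries, threshold 3
Execution walk:
  merge_totals([3, 2, 1, 4, 9, 9, 12]) -> 40  [called from derive_floor, line 26]
  count_flags([3, 2, 1, 4, 9, 9, 12], 3) -> 4  [called from derive_floor, line 27]
  derive_floor([3, 2, 1, 4, 9, 9, 12], 3) -> 1  [called from main, line 57]
  collect_span([3, 2, 1, 4, 9, 9, 12], 3) -> 0  [called from sum_active, line 40]
  sum_active([3, 2, 1, 4, 9, 9, 12], 3) -> 6  [called from main, line 59]
  shape_report(1, 6) -> 6  [called from main, line 60]
Log line origins:
  1: emitted by main (line 56)
  2: emitted by derive_floor (line 25)
  3: emitted by merge_totals (line 2)
  4: emitted by merge_totals (line 6)
  5: emitted by count_flags (line 10)
  6: emitted by count_flags (line 15)
  7: emitted by derive_floor (line 28)
  8: emitted by main (line 58)
  9: emitted by sum_active (line 39)
  10: emitted by collect_span (line 33)
  11: emitted by shape_report (line 45)
A correct fix: line 30: replace `limit // limit` with `seed_v // limit`.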